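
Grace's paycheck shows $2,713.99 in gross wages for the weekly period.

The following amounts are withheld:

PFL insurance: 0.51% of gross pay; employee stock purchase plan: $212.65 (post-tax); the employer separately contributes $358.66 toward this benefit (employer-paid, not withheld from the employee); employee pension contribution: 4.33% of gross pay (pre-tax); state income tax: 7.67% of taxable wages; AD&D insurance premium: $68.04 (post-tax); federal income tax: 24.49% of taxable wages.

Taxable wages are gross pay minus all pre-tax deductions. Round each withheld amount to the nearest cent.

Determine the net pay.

Employee pension contribution: $2,713.99 × 0.0433 = $117.52
Taxable wages = $2,713.99 − $117.52 = $2,596.47
Federal income tax: $2,596.47 × 0.2449 = $635.88
State income tax: $2,596.47 × 0.0767 = $199.15
PFL insurance: $2,713.99 × 0.0051 = $13.84
Employee stock purchase plan: $212.65
AD&D insurance premium: $68.04
(Employer's $358.66 toward employee stock purchase plan is not withheld from the employee.)
Total deductions = $117.52 + $635.88 + $199.15 + $13.84 + $212.65 + $68.04 = $1,247.08
Net pay = $2,713.99 − $1,247.08 = $1,466.91

$1,466.91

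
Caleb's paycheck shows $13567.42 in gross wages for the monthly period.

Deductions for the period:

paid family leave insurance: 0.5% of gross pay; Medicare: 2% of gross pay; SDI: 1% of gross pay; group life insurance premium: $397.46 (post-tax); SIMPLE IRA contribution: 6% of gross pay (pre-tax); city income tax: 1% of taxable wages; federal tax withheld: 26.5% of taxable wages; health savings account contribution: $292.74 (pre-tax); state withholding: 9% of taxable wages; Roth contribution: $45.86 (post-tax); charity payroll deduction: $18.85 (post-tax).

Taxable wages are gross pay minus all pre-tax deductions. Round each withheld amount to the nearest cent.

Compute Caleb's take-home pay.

Health savings account contribution: $292.74
SIMPLE IRA contribution: $13567.42 × 0.06 = $814.05
Pre-tax total = $292.74 + $814.05 = $1106.79
Taxable wages = $13567.42 − $1106.79 = $12460.63
City income tax: $12460.63 × 0.01 = $124.61
State withholding: $12460.63 × 0.09 = $1121.46
Federal tax withheld: $12460.63 × 0.265 = $3302.07
Medicare: $13567.42 × 0.02 = $271.35
Paid family leave insurance: $13567.42 × 0.005 = $67.84
SDI: $13567.42 × 0.01 = $135.67
Roth contribution: $45.86
Group life insurance premium: $397.46
Charity payroll deduction: $18.85
Total deductions = $292.74 + $814.05 + $124.61 + $1121.46 + $3302.07 + $271.35 + $67.84 + $135.67 + $45.86 + $397.46 + $18.85 = $6591.96
Net pay = $13567.42 − $6591.96 = $6975.46

$6975.46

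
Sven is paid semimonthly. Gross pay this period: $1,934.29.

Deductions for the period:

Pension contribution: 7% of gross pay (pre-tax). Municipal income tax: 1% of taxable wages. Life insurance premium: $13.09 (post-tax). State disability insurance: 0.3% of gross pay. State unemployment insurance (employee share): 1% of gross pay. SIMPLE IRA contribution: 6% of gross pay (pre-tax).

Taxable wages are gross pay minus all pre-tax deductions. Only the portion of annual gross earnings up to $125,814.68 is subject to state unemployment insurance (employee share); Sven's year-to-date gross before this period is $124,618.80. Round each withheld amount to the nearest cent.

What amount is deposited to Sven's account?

Pension contribution: $1,934.29 × 0.07 = $135.40
SIMPLE IRA contribution: $1,934.29 × 0.06 = $116.06
Pre-tax total = $135.40 + $116.06 = $251.46
Taxable wages = $1,934.29 − $251.46 = $1,682.83
Municipal income tax: $1,682.83 × 0.01 = $16.83
State unemployment insurance (employee share): only $125,814.68 − $124,618.80 = $1,195.88 of this check is subject → $1,195.88 × 0.01 = $11.96
State disability insurance: $1,934.29 × 0.003 = $5.80
Life insurance premium: $13.09
Total deductions = $135.40 + $116.06 + $16.83 + $11.96 + $5.80 + $13.09 = $299.14
Net pay = $1,934.29 − $299.14 = $1,635.15

$1,635.15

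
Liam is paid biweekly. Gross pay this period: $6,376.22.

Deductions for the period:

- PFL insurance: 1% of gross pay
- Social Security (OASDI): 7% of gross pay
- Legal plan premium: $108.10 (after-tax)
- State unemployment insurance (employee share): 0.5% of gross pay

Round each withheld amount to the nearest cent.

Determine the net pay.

Social Security (OASDI): $6,376.22 × 0.07 = $446.34
State unemployment insurance (employee share): $6,376.22 × 0.005 = $31.88
PFL insurance: $6,376.22 × 0.01 = $63.76
Legal plan premium: $108.10
Total deductions = $446.34 + $31.88 + $63.76 + $108.10 = $650.08
Net pay = $6,376.22 − $650.08 = $5,726.14

$5,726.14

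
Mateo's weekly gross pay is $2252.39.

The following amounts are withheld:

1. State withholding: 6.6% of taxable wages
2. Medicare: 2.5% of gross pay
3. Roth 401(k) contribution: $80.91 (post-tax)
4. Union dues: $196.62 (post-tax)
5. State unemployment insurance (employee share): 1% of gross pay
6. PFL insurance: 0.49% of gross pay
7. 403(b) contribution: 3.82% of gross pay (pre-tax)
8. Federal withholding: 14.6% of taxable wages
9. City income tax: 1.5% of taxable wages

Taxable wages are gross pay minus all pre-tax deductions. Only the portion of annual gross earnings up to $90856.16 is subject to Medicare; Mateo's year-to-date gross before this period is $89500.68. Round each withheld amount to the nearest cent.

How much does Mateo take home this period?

$1329.60

403(b) contribution: $2252.39 × 0.0382 = $86.04
Taxable wages = $2252.39 − $86.04 = $2166.35
State withholding: $2166.35 × 0.066 = $142.98
City income tax: $2166.35 × 0.015 = $32.50
Federal withholding: $2166.35 × 0.146 = $316.29
Medicare: only $90856.16 − $89500.68 = $1355.48 of this check is subject → $1355.48 × 0.025 = $33.89
PFL insurance: $2252.39 × 0.0049 = $11.04
State unemployment insurance (employee share): $2252.39 × 0.01 = $22.52
Union dues: $196.62
Roth 401(k) contribution: $80.91
Total deductions = $86.04 + $142.98 + $32.50 + $316.29 + $33.89 + $11.04 + $22.52 + $196.62 + $80.91 = $922.79
Net pay = $2252.39 − $922.79 = $1329.60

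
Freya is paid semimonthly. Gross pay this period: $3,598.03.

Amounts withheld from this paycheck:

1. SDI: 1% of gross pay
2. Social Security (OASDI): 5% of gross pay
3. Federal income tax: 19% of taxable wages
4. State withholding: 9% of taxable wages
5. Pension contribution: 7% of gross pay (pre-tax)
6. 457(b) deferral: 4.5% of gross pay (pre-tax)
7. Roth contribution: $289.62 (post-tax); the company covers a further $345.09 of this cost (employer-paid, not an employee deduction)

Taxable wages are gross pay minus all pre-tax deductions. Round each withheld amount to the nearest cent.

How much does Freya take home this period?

Pension contribution: $3,598.03 × 0.07 = $251.86
457(b) deferral: $3,598.03 × 0.045 = $161.91
Pre-tax total = $251.86 + $161.91 = $413.77
Taxable wages = $3,598.03 − $413.77 = $3,184.26
Federal income tax: $3,184.26 × 0.19 = $605.01
State withholding: $3,184.26 × 0.09 = $286.58
SDI: $3,598.03 × 0.01 = $35.98
Social Security (OASDI): $3,598.03 × 0.05 = $179.90
Roth contribution: $289.62
(Employer's $345.09 toward Roth contribution is not withheld from the employee.)
Total deductions = $251.86 + $161.91 + $605.01 + $286.58 + $35.98 + $179.90 + $289.62 = $1,810.86
Net pay = $3,598.03 − $1,810.86 = $1,787.17

$1,787.17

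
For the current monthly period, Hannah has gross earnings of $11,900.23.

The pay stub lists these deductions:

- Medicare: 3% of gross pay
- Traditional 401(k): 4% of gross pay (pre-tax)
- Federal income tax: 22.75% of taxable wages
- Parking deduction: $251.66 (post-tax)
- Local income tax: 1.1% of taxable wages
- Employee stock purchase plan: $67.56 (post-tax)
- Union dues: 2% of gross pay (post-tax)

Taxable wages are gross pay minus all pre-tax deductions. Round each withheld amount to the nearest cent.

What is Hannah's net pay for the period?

$7,785.31

Traditional 401(k): $11,900.23 × 0.04 = $476.01
Taxable wages = $11,900.23 − $476.01 = $11,424.22
Local income tax: $11,424.22 × 0.011 = $125.67
Federal income tax: $11,424.22 × 0.2275 = $2,599.01
Medicare: $11,900.23 × 0.03 = $357.01
Union dues: $11,900.23 × 0.02 = $238.00
Parking deduction: $251.66
Employee stock purchase plan: $67.56
Total deductions = $476.01 + $125.67 + $2,599.01 + $357.01 + $238.00 + $251.66 + $67.56 = $4,114.92
Net pay = $11,900.23 − $4,114.92 = $7,785.31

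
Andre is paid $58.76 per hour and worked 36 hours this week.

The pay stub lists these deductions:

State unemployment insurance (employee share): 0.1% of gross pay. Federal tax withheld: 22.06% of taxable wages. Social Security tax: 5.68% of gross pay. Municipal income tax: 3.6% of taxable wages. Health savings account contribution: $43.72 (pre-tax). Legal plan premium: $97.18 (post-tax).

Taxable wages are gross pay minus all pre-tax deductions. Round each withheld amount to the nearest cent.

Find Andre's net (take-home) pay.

Gross pay: 36 × $58.76 = $2,115.36
Health savings account contribution: $43.72
Taxable wages = $2,115.36 − $43.72 = $2,071.64
Municipal income tax: $2,071.64 × 0.036 = $74.58
Federal tax withheld: $2,071.64 × 0.2206 = $457.00
Social Security tax: $2,115.36 × 0.0568 = $120.15
State unemployment insurance (employee share): $2,115.36 × 0.001 = $2.12
Legal plan premium: $97.18
Total deductions = $43.72 + $74.58 + $457.00 + $120.15 + $2.12 + $97.18 = $794.75
Net pay = $2,115.36 − $794.75 = $1,320.61

$1,320.61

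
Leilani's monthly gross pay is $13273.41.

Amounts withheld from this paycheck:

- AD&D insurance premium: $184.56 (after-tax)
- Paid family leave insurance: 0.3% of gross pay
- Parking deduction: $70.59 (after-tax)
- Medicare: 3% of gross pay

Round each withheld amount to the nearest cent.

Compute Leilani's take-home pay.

$12580.24

Medicare: $13273.41 × 0.03 = $398.20
Paid family leave insurance: $13273.41 × 0.003 = $39.82
AD&D insurance premium: $184.56
Parking deduction: $70.59
Total deductions = $398.20 + $39.82 + $184.56 + $70.59 = $693.17
Net pay = $13273.41 − $693.17 = $12580.24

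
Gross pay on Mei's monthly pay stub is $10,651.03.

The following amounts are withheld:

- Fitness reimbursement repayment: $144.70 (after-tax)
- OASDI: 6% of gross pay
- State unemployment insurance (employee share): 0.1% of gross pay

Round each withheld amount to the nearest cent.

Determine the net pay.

$9,856.62

State unemployment insurance (employee share): $10,651.03 × 0.001 = $10.65
OASDI: $10,651.03 × 0.06 = $639.06
Fitness reimbursement repayment: $144.70
Total deductions = $10.65 + $639.06 + $144.70 = $794.41
Net pay = $10,651.03 − $794.41 = $9,856.62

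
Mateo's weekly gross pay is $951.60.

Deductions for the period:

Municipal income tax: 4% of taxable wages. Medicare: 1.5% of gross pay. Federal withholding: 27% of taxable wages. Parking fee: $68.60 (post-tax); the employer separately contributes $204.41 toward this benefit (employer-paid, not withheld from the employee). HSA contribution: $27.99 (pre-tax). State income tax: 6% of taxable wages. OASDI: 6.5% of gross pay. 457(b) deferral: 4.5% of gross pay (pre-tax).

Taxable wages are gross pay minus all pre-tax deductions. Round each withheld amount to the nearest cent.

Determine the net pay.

$410.18

HSA contribution: $27.99
457(b) deferral: $951.60 × 0.045 = $42.82
Pre-tax total = $27.99 + $42.82 = $70.81
Taxable wages = $951.60 − $70.81 = $880.79
Federal withholding: $880.79 × 0.27 = $237.81
Municipal income tax: $880.79 × 0.04 = $35.23
State income tax: $880.79 × 0.06 = $52.85
Medicare: $951.60 × 0.015 = $14.27
OASDI: $951.60 × 0.065 = $61.85
Parking fee: $68.60
(Employer's $204.41 toward parking fee is not withheld from the employee.)
Total deductions = $27.99 + $42.82 + $237.81 + $35.23 + $52.85 + $14.27 + $61.85 + $68.60 = $541.42
Net pay = $951.60 − $541.42 = $410.18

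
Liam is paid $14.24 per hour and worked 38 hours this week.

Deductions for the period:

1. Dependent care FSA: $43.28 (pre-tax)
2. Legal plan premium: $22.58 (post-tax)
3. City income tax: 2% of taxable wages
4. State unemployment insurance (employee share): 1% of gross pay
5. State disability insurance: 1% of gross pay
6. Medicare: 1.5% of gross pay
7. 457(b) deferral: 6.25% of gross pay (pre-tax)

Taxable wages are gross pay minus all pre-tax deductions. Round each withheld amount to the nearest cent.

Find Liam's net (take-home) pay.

$413.22

Gross pay: 38 × $14.24 = $541.12
457(b) deferral: $541.12 × 0.0625 = $33.82
Dependent care FSA: $43.28
Pre-tax total = $33.82 + $43.28 = $77.10
Taxable wages = $541.12 − $77.10 = $464.02
City income tax: $464.02 × 0.02 = $9.28
State unemployment insurance (employee share): $541.12 × 0.01 = $5.41
State disability insurance: $541.12 × 0.01 = $5.41
Medicare: $541.12 × 0.015 = $8.12
Legal plan premium: $22.58
Total deductions = $33.82 + $43.28 + $9.28 + $5.41 + $5.41 + $8.12 + $22.58 = $127.90
Net pay = $541.12 − $127.90 = $413.22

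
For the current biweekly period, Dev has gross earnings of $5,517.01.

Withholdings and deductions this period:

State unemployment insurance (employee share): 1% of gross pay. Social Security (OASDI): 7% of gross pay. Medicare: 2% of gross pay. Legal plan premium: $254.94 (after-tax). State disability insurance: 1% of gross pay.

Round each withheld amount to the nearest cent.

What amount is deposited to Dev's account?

Medicare: $5,517.01 × 0.02 = $110.34
State disability insurance: $5,517.01 × 0.01 = $55.17
Social Security (OASDI): $5,517.01 × 0.07 = $386.19
State unemployment insurance (employee share): $5,517.01 × 0.01 = $55.17
Legal plan premium: $254.94
Total deductions = $110.34 + $55.17 + $386.19 + $55.17 + $254.94 = $861.81
Net pay = $5,517.01 − $861.81 = $4,655.20

$4,655.20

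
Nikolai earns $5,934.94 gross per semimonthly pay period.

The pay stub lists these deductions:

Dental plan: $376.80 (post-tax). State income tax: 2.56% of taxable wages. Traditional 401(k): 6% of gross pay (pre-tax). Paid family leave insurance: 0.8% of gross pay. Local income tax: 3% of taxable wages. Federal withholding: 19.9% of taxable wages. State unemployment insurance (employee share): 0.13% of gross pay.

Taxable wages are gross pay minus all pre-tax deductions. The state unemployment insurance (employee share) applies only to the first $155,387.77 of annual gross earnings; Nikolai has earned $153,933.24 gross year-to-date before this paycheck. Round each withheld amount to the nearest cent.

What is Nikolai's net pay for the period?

$3,732.29

Traditional 401(k): $5,934.94 × 0.06 = $356.10
Taxable wages = $5,934.94 − $356.10 = $5,578.84
Local income tax: $5,578.84 × 0.03 = $167.37
Federal withholding: $5,578.84 × 0.199 = $1,110.19
State income tax: $5,578.84 × 0.0256 = $142.82
Paid family leave insurance: $5,934.94 × 0.008 = $47.48
State unemployment insurance (employee share): only $155,387.77 − $153,933.24 = $1,454.53 of this check is subject → $1,454.53 × 0.0013 = $1.89
Dental plan: $376.80
Total deductions = $356.10 + $167.37 + $1,110.19 + $142.82 + $47.48 + $1.89 + $376.80 = $2,202.65
Net pay = $5,934.94 − $2,202.65 = $3,732.29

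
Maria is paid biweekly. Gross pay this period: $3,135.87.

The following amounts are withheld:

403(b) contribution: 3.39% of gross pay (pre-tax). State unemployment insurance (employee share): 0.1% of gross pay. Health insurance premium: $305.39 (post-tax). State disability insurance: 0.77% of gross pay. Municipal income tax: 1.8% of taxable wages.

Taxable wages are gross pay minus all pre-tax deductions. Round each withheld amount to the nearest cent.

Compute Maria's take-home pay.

403(b) contribution: $3,135.87 × 0.0339 = $106.31
Taxable wages = $3,135.87 − $106.31 = $3,029.56
Municipal income tax: $3,029.56 × 0.018 = $54.53
State unemployment insurance (employee share): $3,135.87 × 0.001 = $3.14
State disability insurance: $3,135.87 × 0.0077 = $24.15
Health insurance premium: $305.39
Total deductions = $106.31 + $54.53 + $3.14 + $24.15 + $305.39 = $493.52
Net pay = $3,135.87 − $493.52 = $2,642.35

$2,642.35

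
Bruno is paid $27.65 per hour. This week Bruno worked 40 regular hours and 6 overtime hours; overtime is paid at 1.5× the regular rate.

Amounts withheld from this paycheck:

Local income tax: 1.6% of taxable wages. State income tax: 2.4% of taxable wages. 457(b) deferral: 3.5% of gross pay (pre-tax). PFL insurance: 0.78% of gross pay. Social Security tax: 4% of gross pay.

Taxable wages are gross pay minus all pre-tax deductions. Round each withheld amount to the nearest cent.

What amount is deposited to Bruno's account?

$1,190.37

Regular pay: 40 × $27.65 = $1,106.00
Overtime pay: 6 × $27.65 × 1.5 = $248.85
Gross pay = $1,106.00 + $248.85 = $1,354.85
457(b) deferral: $1,354.85 × 0.035 = $47.42
Taxable wages = $1,354.85 − $47.42 = $1,307.43
State income tax: $1,307.43 × 0.024 = $31.38
Local income tax: $1,307.43 × 0.016 = $20.92
Social Security tax: $1,354.85 × 0.04 = $54.19
PFL insurance: $1,354.85 × 0.0078 = $10.57
Total deductions = $47.42 + $31.38 + $20.92 + $54.19 + $10.57 = $164.48
Net pay = $1,354.85 − $164.48 = $1,190.37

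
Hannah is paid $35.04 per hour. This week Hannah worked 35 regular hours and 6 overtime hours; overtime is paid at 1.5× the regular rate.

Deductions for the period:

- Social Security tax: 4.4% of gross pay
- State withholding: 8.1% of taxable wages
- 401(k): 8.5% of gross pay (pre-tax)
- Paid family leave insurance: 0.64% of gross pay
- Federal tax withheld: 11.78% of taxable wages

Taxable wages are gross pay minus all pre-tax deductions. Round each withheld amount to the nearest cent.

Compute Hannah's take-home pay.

Regular pay: 35 × $35.04 = $1,226.40
Overtime pay: 6 × $35.04 × 1.5 = $315.36
Gross pay = $1,226.40 + $315.36 = $1,541.76
401(k): $1,541.76 × 0.085 = $131.05
Taxable wages = $1,541.76 − $131.05 = $1,410.71
State withholding: $1,410.71 × 0.081 = $114.27
Federal tax withheld: $1,410.71 × 0.1178 = $166.18
Social Security tax: $1,541.76 × 0.044 = $67.84
Paid family leave insurance: $1,541.76 × 0.0064 = $9.87
Total deductions = $131.05 + $114.27 + $166.18 + $67.84 + $9.87 = $489.21
Net pay = $1,541.76 − $489.21 = $1,052.55

$1,052.55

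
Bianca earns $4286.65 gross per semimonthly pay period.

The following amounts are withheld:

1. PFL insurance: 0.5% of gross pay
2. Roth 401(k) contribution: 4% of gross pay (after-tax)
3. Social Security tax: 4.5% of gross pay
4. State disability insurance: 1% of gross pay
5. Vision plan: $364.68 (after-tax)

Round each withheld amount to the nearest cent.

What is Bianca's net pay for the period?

$3493.30

PFL insurance: $4286.65 × 0.005 = $21.43
State disability insurance: $4286.65 × 0.01 = $42.87
Social Security tax: $4286.65 × 0.045 = $192.90
Vision plan: $364.68
Roth 401(k) contribution: $4286.65 × 0.04 = $171.47
Total deductions = $21.43 + $42.87 + $192.90 + $364.68 + $171.47 = $793.35
Net pay = $4286.65 − $793.35 = $3493.30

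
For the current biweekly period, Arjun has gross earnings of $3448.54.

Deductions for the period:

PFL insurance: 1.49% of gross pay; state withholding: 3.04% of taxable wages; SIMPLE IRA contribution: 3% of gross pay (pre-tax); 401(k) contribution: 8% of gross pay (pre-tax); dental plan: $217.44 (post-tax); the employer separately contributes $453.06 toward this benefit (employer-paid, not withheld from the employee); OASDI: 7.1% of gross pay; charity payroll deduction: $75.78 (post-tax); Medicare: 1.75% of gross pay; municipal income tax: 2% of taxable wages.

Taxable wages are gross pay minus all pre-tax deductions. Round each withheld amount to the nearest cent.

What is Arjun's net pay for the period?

$2264.72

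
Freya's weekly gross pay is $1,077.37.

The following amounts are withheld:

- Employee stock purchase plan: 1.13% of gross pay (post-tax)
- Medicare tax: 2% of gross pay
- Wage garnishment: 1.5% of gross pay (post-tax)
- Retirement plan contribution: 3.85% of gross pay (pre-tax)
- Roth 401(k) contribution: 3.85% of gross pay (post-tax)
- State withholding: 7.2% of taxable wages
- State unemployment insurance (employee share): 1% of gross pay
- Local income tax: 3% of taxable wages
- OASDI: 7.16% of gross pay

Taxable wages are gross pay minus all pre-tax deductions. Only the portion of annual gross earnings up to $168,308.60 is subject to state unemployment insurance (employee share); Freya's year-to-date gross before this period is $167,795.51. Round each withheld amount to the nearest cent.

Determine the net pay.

Retirement plan contribution: $1,077.37 × 0.0385 = $41.48
Taxable wages = $1,077.37 − $41.48 = $1,035.89
State withholding: $1,035.89 × 0.072 = $74.58
Local income tax: $1,035.89 × 0.03 = $31.08
Medicare tax: $1,077.37 × 0.02 = $21.55
State unemployment insurance (employee share): only $168,308.60 − $167,795.51 = $513.09 of this check is subject → $513.09 × 0.01 = $5.13
OASDI: $1,077.37 × 0.0716 = $77.14
Employee stock purchase plan: $1,077.37 × 0.0113 = $12.17
Roth 401(k) contribution: $1,077.37 × 0.0385 = $41.48
Wage garnishment: $1,077.37 × 0.015 = $16.16
Total deductions = $41.48 + $74.58 + $31.08 + $21.55 + $5.13 + $77.14 + $12.17 + $41.48 + $16.16 = $320.77
Net pay = $1,077.37 − $320.77 = $756.60

$756.60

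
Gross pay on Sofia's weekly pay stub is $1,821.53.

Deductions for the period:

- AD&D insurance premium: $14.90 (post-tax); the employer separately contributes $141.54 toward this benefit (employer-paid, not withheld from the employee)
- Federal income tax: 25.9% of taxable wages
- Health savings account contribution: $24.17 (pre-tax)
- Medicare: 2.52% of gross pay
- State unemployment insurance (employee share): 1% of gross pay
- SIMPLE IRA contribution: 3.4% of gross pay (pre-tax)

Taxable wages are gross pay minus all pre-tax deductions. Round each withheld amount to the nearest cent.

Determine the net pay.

Health savings account contribution: $24.17
SIMPLE IRA contribution: $1,821.53 × 0.034 = $61.93
Pre-tax total = $24.17 + $61.93 = $86.10
Taxable wages = $1,821.53 − $86.10 = $1,735.43
Federal income tax: $1,735.43 × 0.259 = $449.48
Medicare: $1,821.53 × 0.0252 = $45.90
State unemployment insurance (employee share): $1,821.53 × 0.01 = $18.22
AD&D insurance premium: $14.90
(Employer's $141.54 toward AD&D insurance premium is not withheld from the employee.)
Total deductions = $24.17 + $61.93 + $449.48 + $45.90 + $18.22 + $14.90 = $614.60
Net pay = $1,821.53 − $614.60 = $1,206.93

$1,206.93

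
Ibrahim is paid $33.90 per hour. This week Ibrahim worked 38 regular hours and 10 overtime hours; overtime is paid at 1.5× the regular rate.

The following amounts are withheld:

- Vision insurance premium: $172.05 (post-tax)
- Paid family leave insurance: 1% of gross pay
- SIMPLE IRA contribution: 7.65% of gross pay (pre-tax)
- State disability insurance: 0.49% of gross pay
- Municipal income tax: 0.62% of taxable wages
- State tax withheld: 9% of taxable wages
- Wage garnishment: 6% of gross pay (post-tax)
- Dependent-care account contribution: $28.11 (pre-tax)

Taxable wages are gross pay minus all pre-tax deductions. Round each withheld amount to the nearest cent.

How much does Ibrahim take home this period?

$1,167.61

Regular pay: 38 × $33.90 = $1,288.20
Overtime pay: 10 × $33.90 × 1.5 = $508.50
Gross pay = $1,288.20 + $508.50 = $1,796.70
Dependent-care account contribution: $28.11
SIMPLE IRA contribution: $1,796.70 × 0.0765 = $137.45
Pre-tax total = $28.11 + $137.45 = $165.56
Taxable wages = $1,796.70 − $165.56 = $1,631.14
Municipal income tax: $1,631.14 × 0.0062 = $10.11
State tax withheld: $1,631.14 × 0.09 = $146.80
State disability insurance: $1,796.70 × 0.0049 = $8.80
Paid family leave insurance: $1,796.70 × 0.01 = $17.97
Vision insurance premium: $172.05
Wage garnishment: $1,796.70 × 0.06 = $107.80
Total deductions = $28.11 + $137.45 + $10.11 + $146.80 + $8.80 + $17.97 + $172.05 + $107.80 = $629.09
Net pay = $1,796.70 − $629.09 = $1,167.61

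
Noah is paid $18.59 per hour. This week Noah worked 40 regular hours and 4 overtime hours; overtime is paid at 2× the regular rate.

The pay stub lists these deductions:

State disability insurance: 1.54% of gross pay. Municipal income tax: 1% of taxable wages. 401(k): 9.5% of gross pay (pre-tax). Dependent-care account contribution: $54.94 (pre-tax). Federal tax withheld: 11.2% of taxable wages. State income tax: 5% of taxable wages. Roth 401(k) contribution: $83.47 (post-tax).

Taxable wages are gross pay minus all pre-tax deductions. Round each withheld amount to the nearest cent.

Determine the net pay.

$525.95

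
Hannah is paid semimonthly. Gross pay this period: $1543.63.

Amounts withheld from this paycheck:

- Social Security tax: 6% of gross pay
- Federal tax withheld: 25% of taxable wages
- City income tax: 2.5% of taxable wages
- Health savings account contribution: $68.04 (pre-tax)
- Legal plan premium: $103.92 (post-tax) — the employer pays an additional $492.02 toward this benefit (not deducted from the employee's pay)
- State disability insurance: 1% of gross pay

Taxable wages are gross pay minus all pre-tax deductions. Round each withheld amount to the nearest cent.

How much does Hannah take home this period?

$857.82

Health savings account contribution: $68.04
Taxable wages = $1543.63 − $68.04 = $1475.59
Federal tax withheld: $1475.59 × 0.25 = $368.90
City income tax: $1475.59 × 0.025 = $36.89
State disability insurance: $1543.63 × 0.01 = $15.44
Social Security tax: $1543.63 × 0.06 = $92.62
Legal plan premium: $103.92
(Employer's $492.02 toward legal plan premium is not withheld from the employee.)
Total deductions = $68.04 + $368.90 + $36.89 + $15.44 + $92.62 + $103.92 = $685.81
Net pay = $1543.63 − $685.81 = $857.82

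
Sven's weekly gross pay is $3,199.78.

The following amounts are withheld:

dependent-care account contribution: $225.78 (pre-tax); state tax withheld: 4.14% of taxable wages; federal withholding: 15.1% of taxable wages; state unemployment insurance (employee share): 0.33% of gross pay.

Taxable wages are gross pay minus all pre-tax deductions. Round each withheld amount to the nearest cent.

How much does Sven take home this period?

$2,391.25

Dependent-care account contribution: $225.78
Taxable wages = $3,199.78 − $225.78 = $2,974.00
Federal withholding: $2,974.00 × 0.151 = $449.07
State tax withheld: $2,974.00 × 0.0414 = $123.12
State unemployment insurance (employee share): $3,199.78 × 0.0033 = $10.56
Total deductions = $225.78 + $449.07 + $123.12 + $10.56 = $808.53
Net pay = $3,199.78 − $808.53 = $2,391.25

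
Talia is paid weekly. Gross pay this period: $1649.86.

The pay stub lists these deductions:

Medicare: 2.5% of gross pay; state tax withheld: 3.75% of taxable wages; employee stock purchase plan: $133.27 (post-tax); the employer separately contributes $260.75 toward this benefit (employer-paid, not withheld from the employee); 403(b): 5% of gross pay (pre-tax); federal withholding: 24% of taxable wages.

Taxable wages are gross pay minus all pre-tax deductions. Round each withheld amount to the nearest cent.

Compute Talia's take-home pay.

403(b): $1649.86 × 0.05 = $82.49
Taxable wages = $1649.86 − $82.49 = $1567.37
State tax withheld: $1567.37 × 0.0375 = $58.78
Federal withholding: $1567.37 × 0.24 = $376.17
Medicare: $1649.86 × 0.025 = $41.25
Employee stock purchase plan: $133.27
(Employer's $260.75 toward employee stock purchase plan is not withheld from the employee.)
Total deductions = $82.49 + $58.78 + $376.17 + $41.25 + $133.27 = $691.96
Net pay = $1649.86 − $691.96 = $957.90

$957.90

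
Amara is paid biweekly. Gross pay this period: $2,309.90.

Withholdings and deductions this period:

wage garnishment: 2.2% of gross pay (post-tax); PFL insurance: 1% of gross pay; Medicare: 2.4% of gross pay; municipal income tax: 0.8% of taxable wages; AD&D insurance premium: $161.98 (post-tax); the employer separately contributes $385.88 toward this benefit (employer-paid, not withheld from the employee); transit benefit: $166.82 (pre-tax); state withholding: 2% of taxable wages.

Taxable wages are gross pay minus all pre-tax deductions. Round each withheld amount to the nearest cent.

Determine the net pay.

Transit benefit: $166.82
Taxable wages = $2,309.90 − $166.82 = $2,143.08
State withholding: $2,143.08 × 0.02 = $42.86
Municipal income tax: $2,143.08 × 0.008 = $17.14
PFL insurance: $2,309.90 × 0.01 = $23.10
Medicare: $2,309.90 × 0.024 = $55.44
AD&D insurance premium: $161.98
Wage garnishment: $2,309.90 × 0.022 = $50.82
(Employer's $385.88 toward AD&D insurance premium is not withheld from the employee.)
Total deductions = $166.82 + $42.86 + $17.14 + $23.10 + $55.44 + $161.98 + $50.82 = $518.16
Net pay = $2,309.90 − $518.16 = $1,791.74

$1,791.74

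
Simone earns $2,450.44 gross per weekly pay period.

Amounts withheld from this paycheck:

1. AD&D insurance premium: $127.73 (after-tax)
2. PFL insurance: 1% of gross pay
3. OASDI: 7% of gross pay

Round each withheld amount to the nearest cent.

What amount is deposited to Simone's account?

PFL insurance: $2,450.44 × 0.01 = $24.50
OASDI: $2,450.44 × 0.07 = $171.53
AD&D insurance premium: $127.73
Total deductions = $24.50 + $171.53 + $127.73 = $323.76
Net pay = $2,450.44 − $323.76 = $2,126.68

$2,126.68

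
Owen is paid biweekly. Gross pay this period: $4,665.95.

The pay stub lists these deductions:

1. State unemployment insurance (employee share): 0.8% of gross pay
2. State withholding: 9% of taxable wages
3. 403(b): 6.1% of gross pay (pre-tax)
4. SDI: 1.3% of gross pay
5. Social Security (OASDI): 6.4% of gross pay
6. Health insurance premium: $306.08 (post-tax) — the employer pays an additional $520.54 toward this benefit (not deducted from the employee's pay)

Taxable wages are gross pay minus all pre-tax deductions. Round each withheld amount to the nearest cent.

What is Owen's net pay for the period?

$3,284.32

403(b): $4,665.95 × 0.061 = $284.62
Taxable wages = $4,665.95 − $284.62 = $4,381.33
State withholding: $4,381.33 × 0.09 = $394.32
State unemployment insurance (employee share): $4,665.95 × 0.008 = $37.33
SDI: $4,665.95 × 0.013 = $60.66
Social Security (OASDI): $4,665.95 × 0.064 = $298.62
Health insurance premium: $306.08
(Employer's $520.54 toward health insurance premium is not withheld from the employee.)
Total deductions = $284.62 + $394.32 + $37.33 + $60.66 + $298.62 + $306.08 = $1,381.63
Net pay = $4,665.95 − $1,381.63 = $3,284.32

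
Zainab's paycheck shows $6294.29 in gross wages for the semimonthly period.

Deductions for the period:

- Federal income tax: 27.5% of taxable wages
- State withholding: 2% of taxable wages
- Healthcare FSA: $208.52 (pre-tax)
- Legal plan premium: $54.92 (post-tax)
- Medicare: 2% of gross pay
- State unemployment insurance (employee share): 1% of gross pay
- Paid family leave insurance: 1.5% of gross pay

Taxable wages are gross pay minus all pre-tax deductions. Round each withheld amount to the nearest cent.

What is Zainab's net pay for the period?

Healthcare FSA: $208.52
Taxable wages = $6294.29 − $208.52 = $6085.77
State withholding: $6085.77 × 0.02 = $121.72
Federal income tax: $6085.77 × 0.275 = $1673.59
Paid family leave insurance: $6294.29 × 0.015 = $94.41
Medicare: $6294.29 × 0.02 = $125.89
State unemployment insurance (employee share): $6294.29 × 0.01 = $62.94
Legal plan premium: $54.92
Total deductions = $208.52 + $121.72 + $1673.59 + $94.41 + $125.89 + $62.94 + $54.92 = $2341.99
Net pay = $6294.29 − $2341.99 = $3952.30

$3952.30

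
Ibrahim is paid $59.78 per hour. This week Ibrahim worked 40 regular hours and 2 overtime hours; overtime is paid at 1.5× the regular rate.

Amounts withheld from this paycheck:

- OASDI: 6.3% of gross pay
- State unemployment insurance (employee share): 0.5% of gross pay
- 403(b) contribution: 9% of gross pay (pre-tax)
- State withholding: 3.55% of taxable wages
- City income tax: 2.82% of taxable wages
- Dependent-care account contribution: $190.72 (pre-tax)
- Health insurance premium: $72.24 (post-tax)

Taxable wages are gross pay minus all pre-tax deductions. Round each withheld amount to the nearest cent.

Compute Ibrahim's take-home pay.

$1,764.58

Regular pay: 40 × $59.78 = $2,391.20
Overtime pay: 2 × $59.78 × 1.5 = $179.34
Gross pay = $2,391.20 + $179.34 = $2,570.54
403(b) contribution: $2,570.54 × 0.09 = $231.35
Dependent-care account contribution: $190.72
Pre-tax total = $231.35 + $190.72 = $422.07
Taxable wages = $2,570.54 − $422.07 = $2,148.47
City income tax: $2,148.47 × 0.0282 = $60.59
State withholding: $2,148.47 × 0.0355 = $76.27
OASDI: $2,570.54 × 0.063 = $161.94
State unemployment insurance (employee share): $2,570.54 × 0.005 = $12.85
Health insurance premium: $72.24
Total deductions = $231.35 + $190.72 + $60.59 + $76.27 + $161.94 + $12.85 + $72.24 = $805.96
Net pay = $2,570.54 − $805.96 = $1,764.58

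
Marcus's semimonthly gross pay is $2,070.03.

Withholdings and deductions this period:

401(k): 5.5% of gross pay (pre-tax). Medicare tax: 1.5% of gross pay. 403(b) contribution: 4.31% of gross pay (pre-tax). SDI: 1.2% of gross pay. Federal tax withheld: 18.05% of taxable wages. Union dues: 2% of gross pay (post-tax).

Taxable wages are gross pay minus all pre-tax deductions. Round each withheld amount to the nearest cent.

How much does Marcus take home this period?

401(k): $2,070.03 × 0.055 = $113.85
403(b) contribution: $2,070.03 × 0.0431 = $89.22
Pre-tax total = $113.85 + $89.22 = $203.07
Taxable wages = $2,070.03 − $203.07 = $1,866.96
Federal tax withheld: $1,866.96 × 0.1805 = $336.99
Medicare tax: $2,070.03 × 0.015 = $31.05
SDI: $2,070.03 × 0.012 = $24.84
Union dues: $2,070.03 × 0.02 = $41.40
Total deductions = $113.85 + $89.22 + $336.99 + $31.05 + $24.84 + $41.40 = $637.35
Net pay = $2,070.03 − $637.35 = $1,432.68

$1,432.68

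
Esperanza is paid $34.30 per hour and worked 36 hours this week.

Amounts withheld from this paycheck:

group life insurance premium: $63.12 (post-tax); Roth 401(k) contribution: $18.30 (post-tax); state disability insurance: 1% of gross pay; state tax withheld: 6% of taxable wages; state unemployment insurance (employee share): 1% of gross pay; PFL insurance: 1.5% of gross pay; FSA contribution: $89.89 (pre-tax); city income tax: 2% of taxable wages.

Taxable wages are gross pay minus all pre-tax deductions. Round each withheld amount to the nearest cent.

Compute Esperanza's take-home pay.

$928.68

Gross pay: 36 × $34.30 = $1234.80
FSA contribution: $89.89
Taxable wages = $1234.80 − $89.89 = $1144.91
State tax withheld: $1144.91 × 0.06 = $68.69
City income tax: $1144.91 × 0.02 = $22.90
State disability insurance: $1234.80 × 0.01 = $12.35
State unemployment insurance (employee share): $1234.80 × 0.01 = $12.35
PFL insurance: $1234.80 × 0.015 = $18.52
Roth 401(k) contribution: $18.30
Group life insurance premium: $63.12
Total deductions = $89.89 + $68.69 + $22.90 + $12.35 + $12.35 + $18.52 + $18.30 + $63.12 = $306.12
Net pay = $1234.80 − $306.12 = $928.68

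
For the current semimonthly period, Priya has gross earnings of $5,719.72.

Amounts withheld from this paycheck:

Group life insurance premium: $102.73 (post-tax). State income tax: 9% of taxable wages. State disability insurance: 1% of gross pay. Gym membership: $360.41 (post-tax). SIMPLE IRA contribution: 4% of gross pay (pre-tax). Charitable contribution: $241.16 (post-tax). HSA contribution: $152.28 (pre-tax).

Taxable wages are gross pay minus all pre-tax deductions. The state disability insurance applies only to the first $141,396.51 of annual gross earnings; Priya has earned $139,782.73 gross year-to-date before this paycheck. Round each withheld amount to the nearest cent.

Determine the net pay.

SIMPLE IRA contribution: $5,719.72 × 0.04 = $228.79
HSA contribution: $152.28
Pre-tax total = $228.79 + $152.28 = $381.07
Taxable wages = $5,719.72 − $381.07 = $5,338.65
State income tax: $5,338.65 × 0.09 = $480.48
State disability insurance: only $141,396.51 − $139,782.73 = $1,613.78 of this check is subject → $1,613.78 × 0.01 = $16.14
Charitable contribution: $241.16
Group life insurance premium: $102.73
Gym membership: $360.41
Total deductions = $228.79 + $152.28 + $480.48 + $16.14 + $241.16 + $102.73 + $360.41 = $1,581.99
Net pay = $5,719.72 − $1,581.99 = $4,137.73

$4,137.73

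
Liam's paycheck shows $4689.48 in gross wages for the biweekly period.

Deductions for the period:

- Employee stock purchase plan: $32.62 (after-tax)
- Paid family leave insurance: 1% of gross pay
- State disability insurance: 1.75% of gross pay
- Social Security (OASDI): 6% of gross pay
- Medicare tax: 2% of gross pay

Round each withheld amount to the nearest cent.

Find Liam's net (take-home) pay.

Paid family leave insurance: $4689.48 × 0.01 = $46.89
Medicare tax: $4689.48 × 0.02 = $93.79
State disability insurance: $4689.48 × 0.0175 = $82.07
Social Security (OASDI): $4689.48 × 0.06 = $281.37
Employee stock purchase plan: $32.62
Total deductions = $46.89 + $93.79 + $82.07 + $281.37 + $32.62 = $536.74
Net pay = $4689.48 − $536.74 = $4152.74

$4152.74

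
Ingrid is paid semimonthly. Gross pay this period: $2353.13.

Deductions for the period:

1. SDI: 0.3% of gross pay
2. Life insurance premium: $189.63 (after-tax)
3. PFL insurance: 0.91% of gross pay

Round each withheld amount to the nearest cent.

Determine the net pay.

PFL insurance: $2353.13 × 0.0091 = $21.41
SDI: $2353.13 × 0.003 = $7.06
Life insurance premium: $189.63
Total deductions = $21.41 + $7.06 + $189.63 = $218.10
Net pay = $2353.13 − $218.10 = $2135.03

$2135.03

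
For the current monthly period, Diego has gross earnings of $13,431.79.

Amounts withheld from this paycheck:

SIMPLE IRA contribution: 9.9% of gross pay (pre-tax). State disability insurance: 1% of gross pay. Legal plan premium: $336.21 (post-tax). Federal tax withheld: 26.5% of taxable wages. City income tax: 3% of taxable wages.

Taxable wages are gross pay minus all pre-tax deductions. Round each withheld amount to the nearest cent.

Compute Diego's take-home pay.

SIMPLE IRA contribution: $13,431.79 × 0.099 = $1,329.75
Taxable wages = $13,431.79 − $1,329.75 = $12,102.04
Federal tax withheld: $12,102.04 × 0.265 = $3,207.04
City income tax: $12,102.04 × 0.03 = $363.06
State disability insurance: $13,431.79 × 0.01 = $134.32
Legal plan premium: $336.21
Total deductions = $1,329.75 + $3,207.04 + $363.06 + $134.32 + $336.21 = $5,370.38
Net pay = $13,431.79 − $5,370.38 = $8,061.41

$8,061.41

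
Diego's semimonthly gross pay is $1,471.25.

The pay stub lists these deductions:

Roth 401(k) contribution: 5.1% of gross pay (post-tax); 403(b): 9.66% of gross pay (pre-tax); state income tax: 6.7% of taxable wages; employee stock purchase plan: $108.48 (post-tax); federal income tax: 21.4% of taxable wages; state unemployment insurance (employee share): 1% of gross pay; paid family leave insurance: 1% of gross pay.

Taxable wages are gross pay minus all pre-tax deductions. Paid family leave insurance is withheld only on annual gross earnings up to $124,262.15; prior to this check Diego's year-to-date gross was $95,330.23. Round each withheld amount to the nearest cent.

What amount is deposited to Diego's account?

$742.72

403(b): $1,471.25 × 0.0966 = $142.12
Taxable wages = $1,471.25 − $142.12 = $1,329.13
Federal income tax: $1,329.13 × 0.214 = $284.43
State income tax: $1,329.13 × 0.067 = $89.05
Paid family leave insurance: cap not yet reached, full $1,471.25 is subject → $1,471.25 × 0.01 = $14.71
State unemployment insurance (employee share): $1,471.25 × 0.01 = $14.71
Employee stock purchase plan: $108.48
Roth 401(k) contribution: $1,471.25 × 0.051 = $75.03
Total deductions = $142.12 + $284.43 + $89.05 + $14.71 + $14.71 + $108.48 + $75.03 = $728.53
Net pay = $1,471.25 − $728.53 = $742.72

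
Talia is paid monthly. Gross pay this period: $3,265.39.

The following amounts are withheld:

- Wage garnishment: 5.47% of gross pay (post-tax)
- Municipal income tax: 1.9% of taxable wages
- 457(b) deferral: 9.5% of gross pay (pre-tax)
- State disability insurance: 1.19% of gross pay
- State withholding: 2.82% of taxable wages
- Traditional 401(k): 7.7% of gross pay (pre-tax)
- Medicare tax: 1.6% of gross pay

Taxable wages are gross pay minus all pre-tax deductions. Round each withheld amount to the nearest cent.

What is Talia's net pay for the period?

Traditional 401(k): $3,265.39 × 0.077 = $251.44
457(b) deferral: $3,265.39 × 0.095 = $310.21
Pre-tax total = $251.44 + $310.21 = $561.65
Taxable wages = $3,265.39 − $561.65 = $2,703.74
State withholding: $2,703.74 × 0.0282 = $76.25
Municipal income tax: $2,703.74 × 0.019 = $51.37
Medicare tax: $3,265.39 × 0.016 = $52.25
State disability insurance: $3,265.39 × 0.0119 = $38.86
Wage garnishment: $3,265.39 × 0.0547 = $178.62
Total deductions = $251.44 + $310.21 + $76.25 + $51.37 + $52.25 + $38.86 + $178.62 = $959.00
Net pay = $3,265.39 − $959.00 = $2,306.39

$2,306.39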